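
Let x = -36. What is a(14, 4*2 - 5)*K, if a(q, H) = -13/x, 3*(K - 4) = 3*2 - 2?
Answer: 52/27 ≈ 1.9259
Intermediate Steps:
K = 16/3 (K = 4 + (3*2 - 2)/3 = 4 + (6 - 2)/3 = 4 + (⅓)*4 = 4 + 4/3 = 16/3 ≈ 5.3333)
a(q, H) = 13/36 (a(q, H) = -13/(-36) = -13*(-1/36) = 13/36)
a(14, 4*2 - 5)*K = (13/36)*(16/3) = 52/27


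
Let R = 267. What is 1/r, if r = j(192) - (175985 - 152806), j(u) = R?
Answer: -1/22912 ≈ -4.3645e-5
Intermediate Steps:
j(u) = 267
r = -22912 (r = 267 - (175985 - 152806) = 267 - 1*23179 = 267 - 23179 = -22912)
1/r = 1/(-22912) = -1/22912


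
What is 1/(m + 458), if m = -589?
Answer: -1/131 ≈ -0.0076336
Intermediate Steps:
1/(m + 458) = 1/(-589 + 458) = 1/(-131) = -1/131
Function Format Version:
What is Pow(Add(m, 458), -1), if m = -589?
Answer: Rational(-1, 131) ≈ -0.0076336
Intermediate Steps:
Pow(Add(m, 458), -1) = Pow(Add(-589, 458), -1) = Pow(-131, -1) = Rational(-1, 131)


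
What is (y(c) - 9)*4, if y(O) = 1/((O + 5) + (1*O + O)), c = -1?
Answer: -34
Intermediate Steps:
y(O) = 1/(5 + 3*O) (y(O) = 1/((5 + O) + (O + O)) = 1/((5 + O) + 2*O) = 1/(5 + 3*O))
(y(c) - 9)*4 = (1/(5 + 3*(-1)) - 9)*4 = (1/(5 - 3) - 9)*4 = (1/2 - 9)*4 = -17/2*4 = -34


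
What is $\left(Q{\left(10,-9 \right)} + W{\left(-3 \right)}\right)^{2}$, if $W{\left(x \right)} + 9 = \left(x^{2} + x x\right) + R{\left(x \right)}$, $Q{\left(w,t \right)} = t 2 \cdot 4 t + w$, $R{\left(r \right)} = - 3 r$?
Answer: $456976$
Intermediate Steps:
$Q{\left(w,t \right)} = w + 8 t^{2}$ ($Q{\left(w,t \right)} = 2 t 4 t + w = 8 t t + w = 8 t^{2} + w = w + 8 t^{2}$)
$W{\left(x \right)} = -9 - 3 x + 2 x^{2}$ ($W{\left(x \right)} = -9 - \left(- x^{2} + 3 x - x x\right) = -9 - \left(- 2 x^{2} + 3 x\right) = -9 + \left(2 x^{2} - 3 x\right) = -9 + \left(- 3 x + 2 x^{2}\right) = -9 - 3 x + 2 x^{2}$)
$\left(Q{\left(10,-9 \right)} + W{\left(-3 \right)}\right)^{2} = \left(\left(10 + 8 \left(-9\right)^{2}\right) - -18\right)^{2} = \left(\left(10 + 8 \cdot 81\right) + \left(-9 + 9 + 2 \cdot 9\right)\right)^{2} = \left(\left(10 + 648\right) + \left(-9 + 9 + 18\right)\right)^{2} = \left(658 + 18\right)^{2} = 676^{2} = 456976$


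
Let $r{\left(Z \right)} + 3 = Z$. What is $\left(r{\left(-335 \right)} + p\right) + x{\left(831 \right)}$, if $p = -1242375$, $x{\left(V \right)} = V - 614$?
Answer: $-1242496$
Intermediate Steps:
$x{\left(V \right)} = -614 + V$
$r{\left(Z \right)} = -3 + Z$
$\left(r{\left(-335 \right)} + p\right) + x{\left(831 \right)} = \left(\left(-3 - 335\right) - 1242375\right) + \left(-614 + 831\right) = \left(-338 - 1242375\right) + 217 = -1242713 + 217 = -1242496$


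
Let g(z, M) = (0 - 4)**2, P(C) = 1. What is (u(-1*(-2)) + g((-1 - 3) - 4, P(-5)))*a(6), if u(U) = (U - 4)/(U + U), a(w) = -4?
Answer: -62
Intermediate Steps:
g(z, M) = 16 (g(z, M) = (-4)**2 = 16)
u(U) = (-4 + U)/(2*U) (u(U) = (-4 + U)/((2*U)) = (-4 + U)*(1/(2*U)) = (-4 + U)/(2*U))
(u(-1*(-2)) + g((-1 - 3) - 4, P(-5)))*a(6) = ((-4 - 1*(-2))/(2*((-1*(-2)))) + 16)*(-4) = ((1/2)*(-4 + 2)/2 + 16)*(-4) = ((1/2)*(1/2)*(-2) + 16)*(-4) = (-1/2 + 16)*(-4) = (31/2)*(-4) = -62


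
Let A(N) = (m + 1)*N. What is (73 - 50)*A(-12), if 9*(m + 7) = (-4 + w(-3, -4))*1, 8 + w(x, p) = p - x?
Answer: 6164/3 ≈ 2054.7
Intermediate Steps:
w(x, p) = -8 + p - x (w(x, p) = -8 + (p - x) = -8 + p - x)
m = -76/9 (m = -7 + ((-4 + (-8 - 4 - 1*(-3)))*1)/9 = -7 + ((-4 + (-8 - 4 + 3))*1)/9 = -7 + ((-4 - 9)*1)/9 = -7 + (-13*1)/9 = -7 + (⅑)*(-13) = -7 - 13/9 = -76/9 ≈ -8.4444)
A(N) = -67*N/9 (A(N) = (-76/9 + 1)*N = -67*N/9)
(73 - 50)*A(-12) = (73 - 50)*(-67/9*(-12)) = 23*(268/3) = 6164/3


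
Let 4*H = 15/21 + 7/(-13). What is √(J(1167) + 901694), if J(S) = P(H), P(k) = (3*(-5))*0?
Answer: √901694 ≈ 949.58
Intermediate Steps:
H = 4/91 (H = (15/21 + 7/(-13))/4 = (15*(1/21) + 7*(-1/13))/4 = (5/7 - 7/13)/4 = (¼)*(16/91) = 4/91 ≈ 0.043956)
P(k) = 0 (P(k) = -15*0 = 0)
J(S) = 0
√(J(1167) + 901694) = √(0 + 901694) = √901694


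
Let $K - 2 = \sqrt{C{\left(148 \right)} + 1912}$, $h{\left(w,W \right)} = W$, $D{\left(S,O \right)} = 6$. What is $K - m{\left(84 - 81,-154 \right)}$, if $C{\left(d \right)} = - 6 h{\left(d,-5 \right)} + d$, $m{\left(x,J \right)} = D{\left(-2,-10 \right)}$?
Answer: $-4 + \sqrt{2090} \approx 41.716$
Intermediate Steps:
$m{\left(x,J \right)} = 6$
$C{\left(d \right)} = 30 + d$ ($C{\left(d \right)} = \left(-6\right) \left(-5\right) + d = 30 + d$)
$K = 2 + \sqrt{2090}$ ($K = 2 + \sqrt{\left(30 + 148\right) + 1912} = 2 + \sqrt{178 + 1912} = 2 + \sqrt{2090} \approx 47.716$)
$K - m{\left(84 - 81,-154 \right)} = \left(2 + \sqrt{2090}\right) - 6 = -4 + \sqrt{2090}$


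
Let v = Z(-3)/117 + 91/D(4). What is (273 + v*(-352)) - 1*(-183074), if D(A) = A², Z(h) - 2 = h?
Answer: 21217717/117 ≈ 1.8135e+5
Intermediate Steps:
Z(h) = 2 + h
v = 10631/1872 (v = (2 - 3)/117 + 91/(4²) = -1*1/117 + 91/16 = -1/117 + 91*(1/16) = -1/117 + 91/16 = 10631/1872 ≈ 5.6790)
(273 + v*(-352)) - 1*(-183074) = (273 + (10631/1872)*(-352)) - 1*(-183074) = (273 - 233882/117) + 183074 = -201941/117 + 183074 = 21217717/117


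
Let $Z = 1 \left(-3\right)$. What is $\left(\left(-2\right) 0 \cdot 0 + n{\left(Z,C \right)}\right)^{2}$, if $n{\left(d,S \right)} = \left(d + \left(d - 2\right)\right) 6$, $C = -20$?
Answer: $2304$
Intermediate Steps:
$Z = -3$
$n{\left(d,S \right)} = -12 + 12 d$ ($n{\left(d,S \right)} = \left(d + \left(-2 + d\right)\right) 6 = \left(-2 + 2 d\right) 6 = -12 + 12 d$)
$\left(\left(-2\right) 0 \cdot 0 + n{\left(Z,C \right)}\right)^{2} = \left(\left(-2\right) 0 \cdot 0 + \left(-12 + 12 \left(-3\right)\right)\right)^{2} = \left(0 \cdot 0 - 48\right)^{2} = \left(0 - 48\right)^{2} = \left(-48\right)^{2} = 2304$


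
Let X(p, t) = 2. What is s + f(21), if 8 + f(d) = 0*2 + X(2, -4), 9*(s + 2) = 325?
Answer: 253/9 ≈ 28.111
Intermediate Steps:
s = 307/9 (s = -2 + (⅑)*325 = -2 + 325/9 = 307/9 ≈ 34.111)
f(d) = -6 (f(d) = -8 + (0*2 + 2) = -8 + (0 + 2) = -8 + 2 = -6)
s + f(21) = 307/9 - 6 = 253/9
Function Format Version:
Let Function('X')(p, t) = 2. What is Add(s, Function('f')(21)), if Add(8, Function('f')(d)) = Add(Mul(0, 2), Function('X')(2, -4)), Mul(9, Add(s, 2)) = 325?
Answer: Rational(253, 9) ≈ 28.111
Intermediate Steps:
s = Rational(307, 9) (s = Add(-2, Mul(Rational(1, 9), 325)) = Add(-2, Rational(325, 9)) = Rational(307, 9) ≈ 34.111)
Function('f')(d) = -6 (Function('f')(d) = Add(-8, Add(Mul(0, 2), 2)) = Add(-8, Add(0, 2)) = Add(-8, 2) = -6)
Add(s, Function('f')(21)) = Add(Rational(307, 9), -6) = Rational(253, 9)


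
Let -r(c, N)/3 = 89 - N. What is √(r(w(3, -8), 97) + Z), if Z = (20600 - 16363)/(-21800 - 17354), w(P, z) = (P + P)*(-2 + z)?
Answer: 7*√747489014/39154 ≈ 4.8879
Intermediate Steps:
w(P, z) = 2*P*(-2 + z) (w(P, z) = (2*P)*(-2 + z) = 2*P*(-2 + z))
Z = -4237/39154 (Z = 4237/(-39154) = 4237*(-1/39154) = -4237/39154 ≈ -0.10821)
r(c, N) = -267 + 3*N (r(c, N) = -3*(89 - N) = -267 + 3*N)
√(r(w(3, -8), 97) + Z) = √((-267 + 3*97) - 4237/39154) = √((-267 + 291) - 4237/39154) = √(24 - 4237/39154) = √(935459/39154) = 7*√747489014/39154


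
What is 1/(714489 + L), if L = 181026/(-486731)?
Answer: 486731/347763764433 ≈ 1.3996e-6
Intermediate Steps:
L = -181026/486731 (L = 181026*(-1/486731) = -181026/486731 ≈ -0.37192)
1/(714489 + L) = 1/(714489 - 181026/486731) = 1/(347763764433/486731) = 486731/347763764433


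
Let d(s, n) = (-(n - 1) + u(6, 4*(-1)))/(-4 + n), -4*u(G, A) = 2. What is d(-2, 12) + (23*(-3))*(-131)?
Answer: 144601/16 ≈ 9037.6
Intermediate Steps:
u(G, A) = -½ (u(G, A) = -¼*2 = -½)
d(s, n) = (½ - n)/(-4 + n) (d(s, n) = (-(n - 1) - ½)/(-4 + n) = (-(-1 + n) - ½)/(-4 + n) = ((1 - n) - ½)/(-4 + n) = (½ - n)/(-4 + n))
d(-2, 12) + (23*(-3))*(-131) = (½ - 1*12)/(-4 + 12) + (23*(-3))*(-131) = (½ - 12)/8 - 69*(-131) = (⅛)*(-23/2) + 9039 = -23/16 + 9039 = 144601/16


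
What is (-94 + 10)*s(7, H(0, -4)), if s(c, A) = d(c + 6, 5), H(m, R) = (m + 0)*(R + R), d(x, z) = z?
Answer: -420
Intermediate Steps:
H(m, R) = 2*R*m (H(m, R) = m*(2*R) = 2*R*m)
s(c, A) = 5
(-94 + 10)*s(7, H(0, -4)) = (-94 + 10)*5 = -84*5 = -420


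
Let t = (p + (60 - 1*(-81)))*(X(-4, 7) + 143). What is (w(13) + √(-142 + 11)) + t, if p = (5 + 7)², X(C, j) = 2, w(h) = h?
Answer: 41338 + I*√131 ≈ 41338.0 + 11.446*I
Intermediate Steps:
p = 144 (p = 12² = 144)
t = 41325 (t = (144 + (60 - 1*(-81)))*(2 + 143) = (144 + (60 + 81))*145 = (144 + 141)*145 = 285*145 = 41325)
(w(13) + √(-142 + 11)) + t = (13 + √(-142 + 11)) + 41325 = (13 + √(-131)) + 41325 = (13 + I*√131) + 41325 = 41338 + I*√131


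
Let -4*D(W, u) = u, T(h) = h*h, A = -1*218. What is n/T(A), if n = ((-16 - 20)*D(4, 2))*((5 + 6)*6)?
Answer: 297/11881 ≈ 0.024998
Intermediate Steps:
A = -218
T(h) = h²
D(W, u) = -u/4
n = 1188 (n = ((-16 - 20)*(-¼*2))*((5 + 6)*6) = (-36*(-½))*(11*6) = 18*66 = 1188)
n/T(A) = 1188/((-218)²) = 1188/47524 = 1188*(1/47524) = 297/11881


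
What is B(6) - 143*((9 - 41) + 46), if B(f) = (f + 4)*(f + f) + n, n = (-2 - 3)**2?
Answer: -1857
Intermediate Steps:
n = 25 (n = (-5)**2 = 25)
B(f) = 25 + 2*f*(4 + f) (B(f) = (f + 4)*(f + f) + 25 = (4 + f)*(2*f) + 25 = 2*f*(4 + f) + 25 = 25 + 2*f*(4 + f))
B(6) - 143*((9 - 41) + 46) = (25 + 2*6**2 + 8*6) - 143*((9 - 41) + 46) = (25 + 2*36 + 48) - 143*(-32 + 46) = (25 + 72 + 48) - 143*14 = 145 - 2002 = -1857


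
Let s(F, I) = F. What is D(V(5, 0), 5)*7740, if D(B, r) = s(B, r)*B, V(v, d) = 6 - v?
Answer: 7740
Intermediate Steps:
D(B, r) = B² (D(B, r) = B*B = B²)
D(V(5, 0), 5)*7740 = (6 - 1*5)²*7740 = (6 - 5)²*7740 = 1²*7740 = 1*7740 = 7740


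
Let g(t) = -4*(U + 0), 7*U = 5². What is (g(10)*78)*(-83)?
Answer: 647400/7 ≈ 92486.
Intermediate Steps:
U = 25/7 (U = (⅐)*5² = (⅐)*25 = 25/7 ≈ 3.5714)
g(t) = -100/7 (g(t) = -4*(25/7 + 0) = -4*25/7 = -100/7)
(g(10)*78)*(-83) = -100/7*78*(-83) = -7800/7*(-83) = 647400/7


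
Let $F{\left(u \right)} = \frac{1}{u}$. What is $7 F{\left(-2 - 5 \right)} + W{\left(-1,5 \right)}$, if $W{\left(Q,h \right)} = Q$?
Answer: $-2$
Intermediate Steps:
$7 F{\left(-2 - 5 \right)} + W{\left(-1,5 \right)} = \frac{7}{-2 - 5} - 1 = \frac{7}{-7} - 1 = 7 \left(- \frac{1}{7}\right) - 1 = -1 - 1 = -2$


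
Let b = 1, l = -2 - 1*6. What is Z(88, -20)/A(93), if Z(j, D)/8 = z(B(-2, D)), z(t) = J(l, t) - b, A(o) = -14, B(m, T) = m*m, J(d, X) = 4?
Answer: -12/7 ≈ -1.7143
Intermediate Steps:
l = -8 (l = -2 - 6 = -8)
B(m, T) = m**2
z(t) = 3 (z(t) = 4 - 1*1 = 4 - 1 = 3)
Z(j, D) = 24 (Z(j, D) = 8*3 = 24)
Z(88, -20)/A(93) = 24/(-14) = 24*(-1/14) = -12/7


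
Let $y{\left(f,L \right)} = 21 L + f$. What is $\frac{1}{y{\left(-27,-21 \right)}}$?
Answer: $- \frac{1}{468} \approx -0.0021368$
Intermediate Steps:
$y{\left(f,L \right)} = f + 21 L$
$\frac{1}{y{\left(-27,-21 \right)}} = \frac{1}{-27 + 21 \left(-21\right)} = \frac{1}{-27 - 441} = \frac{1}{-468} = - \frac{1}{468}$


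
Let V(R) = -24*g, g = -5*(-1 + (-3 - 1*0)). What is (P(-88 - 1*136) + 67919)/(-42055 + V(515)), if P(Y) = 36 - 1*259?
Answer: -67696/42535 ≈ -1.5915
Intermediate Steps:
g = 20 (g = -5*(-1 + (-3 + 0)) = -5*(-1 - 3) = -5*(-4) = 20)
P(Y) = -223 (P(Y) = 36 - 259 = -223)
V(R) = -480 (V(R) = -24*20 = -480)
(P(-88 - 1*136) + 67919)/(-42055 + V(515)) = (-223 + 67919)/(-42055 - 480) = 67696/(-42535) = 67696*(-1/42535) = -67696/42535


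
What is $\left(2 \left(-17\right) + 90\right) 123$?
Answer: $6888$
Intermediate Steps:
$\left(2 \left(-17\right) + 90\right) 123 = \left(-34 + 90\right) 123 = 56 \cdot 123 = 6888$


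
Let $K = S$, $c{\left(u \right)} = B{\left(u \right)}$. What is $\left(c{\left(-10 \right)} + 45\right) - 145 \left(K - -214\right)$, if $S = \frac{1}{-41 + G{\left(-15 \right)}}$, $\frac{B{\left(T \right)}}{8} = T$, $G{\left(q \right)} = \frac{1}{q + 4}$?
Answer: $- \frac{14039785}{452} \approx -31061.0$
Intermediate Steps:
$G{\left(q \right)} = \frac{1}{4 + q}$
$B{\left(T \right)} = 8 T$
$c{\left(u \right)} = 8 u$
$S = - \frac{11}{452}$ ($S = \frac{1}{-41 + \frac{1}{4 - 15}} = \frac{1}{-41 + \frac{1}{-11}} = \frac{1}{-41 - \frac{1}{11}} = \frac{1}{- \frac{452}{11}} = - \frac{11}{452} \approx -0.024336$)
$K = - \frac{11}{452} \approx -0.024336$
$\left(c{\left(-10 \right)} + 45\right) - 145 \left(K - -214\right) = \left(8 \left(-10\right) + 45\right) - 145 \left(- \frac{11}{452} - -214\right) = \left(-80 + 45\right) - 145 \left(- \frac{11}{452} + 214\right) = -35 - \frac{14023965}{452} = - \frac{14039785}{452}$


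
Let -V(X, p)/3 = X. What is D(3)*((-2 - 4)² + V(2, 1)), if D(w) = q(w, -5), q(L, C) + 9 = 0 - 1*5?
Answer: -420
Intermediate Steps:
V(X, p) = -3*X
q(L, C) = -14 (q(L, C) = -9 + (0 - 1*5) = -9 + (0 - 5) = -9 - 5 = -14)
D(w) = -14
D(3)*((-2 - 4)² + V(2, 1)) = -14*((-2 - 4)² - 3*2) = -14*((-6)² - 6) = -14*(36 - 6) = -14*30 = -420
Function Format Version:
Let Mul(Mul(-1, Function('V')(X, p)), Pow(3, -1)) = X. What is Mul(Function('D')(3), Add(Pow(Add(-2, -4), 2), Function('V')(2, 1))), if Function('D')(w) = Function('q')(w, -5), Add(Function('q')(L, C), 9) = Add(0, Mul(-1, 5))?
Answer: -420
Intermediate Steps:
Function('V')(X, p) = Mul(-3, X)
Function('q')(L, C) = -14 (Function('q')(L, C) = Add(-9, Add(0, Mul(-1, 5))) = Add(-9, Add(0, -5)) = Add(-9, -5) = -14)
Function('D')(w) = -14
Mul(Function('D')(3), Add(Pow(Add(-2, -4), 2), Function('V')(2, 1))) = Mul(-14, Add(Pow(Add(-2, -4), 2), Mul(-3, 2))) = Mul(-14, Add(Pow(-6, 2), -6)) = Mul(-14, Add(36, -6)) = Mul(-14, 30) = -420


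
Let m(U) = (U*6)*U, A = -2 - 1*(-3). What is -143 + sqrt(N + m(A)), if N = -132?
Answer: -143 + 3*I*sqrt(14) ≈ -143.0 + 11.225*I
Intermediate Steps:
A = 1 (A = -2 + 3 = 1)
m(U) = 6*U**2 (m(U) = (6*U)*U = 6*U**2)
-143 + sqrt(N + m(A)) = -143 + sqrt(-132 + 6*1**2) = -143 + sqrt(-132 + 6*1) = -143 + sqrt(-132 + 6) = -143 + sqrt(-126) = -143 + 3*I*sqrt(14)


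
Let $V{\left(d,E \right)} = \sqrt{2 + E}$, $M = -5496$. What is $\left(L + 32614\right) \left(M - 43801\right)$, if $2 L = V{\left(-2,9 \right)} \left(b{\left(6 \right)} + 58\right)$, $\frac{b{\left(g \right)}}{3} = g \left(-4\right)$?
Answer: $-1607772358 + 345079 \sqrt{11} \approx -1.6066 \cdot 10^{9}$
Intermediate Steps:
$b{\left(g \right)} = - 12 g$ ($b{\left(g \right)} = 3 g \left(-4\right) = 3 \left(- 4 g\right) = - 12 g$)
$L = - 7 \sqrt{11}$ ($L = \frac{\sqrt{2 + 9} \left(\left(-12\right) 6 + 58\right)}{2} = \frac{\sqrt{11} \left(-72 + 58\right)}{2} = \frac{\sqrt{11} \left(-14\right)}{2} = \frac{\left(-14\right) \sqrt{11}}{2} = - 7 \sqrt{11} \approx -23.216$)
$\left(L + 32614\right) \left(M - 43801\right) = \left(- 7 \sqrt{11} + 32614\right) \left(-5496 - 43801\right) = \left(32614 - 7 \sqrt{11}\right) \left(-49297\right) = -1607772358 + 345079 \sqrt{11}$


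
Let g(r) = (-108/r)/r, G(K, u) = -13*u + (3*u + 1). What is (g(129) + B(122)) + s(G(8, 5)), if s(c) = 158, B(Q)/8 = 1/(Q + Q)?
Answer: 17823628/112789 ≈ 158.03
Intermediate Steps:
G(K, u) = 1 - 10*u (G(K, u) = -13*u + (1 + 3*u) = 1 - 10*u)
g(r) = -108/r**2
B(Q) = 4/Q (B(Q) = 8/(Q + Q) = 8/((2*Q)) = 8*(1/(2*Q)) = 4/Q)
(g(129) + B(122)) + s(G(8, 5)) = (-108/129**2 + 4/122) + 158 = (-108*1/16641 + 4*(1/122)) + 158 = (-12/1849 + 2/61) + 158 = 2966/112789 + 158 = 17823628/112789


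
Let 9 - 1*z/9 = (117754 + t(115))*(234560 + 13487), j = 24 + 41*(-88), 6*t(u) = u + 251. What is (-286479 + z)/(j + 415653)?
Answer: -263013202143/412069 ≈ -6.3828e+5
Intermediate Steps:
t(u) = 251/6 + u/6 (t(u) = (u + 251)/6 = (251 + u)/6 = 251/6 + u/6)
j = -3584 (j = 24 - 3608 = -3584)
z = -263012915664 (z = 81 - 9*(117754 + (251/6 + (⅙)*115))*(234560 + 13487) = 81 - 9*(117754 + (251/6 + 115/6))*248047 = 81 - 9*(117754 + 61)*248047 = 81 - 1060335*248047 = 81 - 9*29223657305 = 81 - 263012915745 = -263012915664)
(-286479 + z)/(j + 415653) = (-286479 - 263012915664)/(-3584 + 415653) = -263013202143/412069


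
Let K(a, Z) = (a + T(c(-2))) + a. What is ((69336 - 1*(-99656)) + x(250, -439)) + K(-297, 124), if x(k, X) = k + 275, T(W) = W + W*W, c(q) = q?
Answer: 168925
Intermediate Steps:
T(W) = W + W**2
K(a, Z) = 2 + 2*a (K(a, Z) = (a - 2*(1 - 2)) + a = (a - 2*(-1)) + a = (a + 2) + a = (2 + a) + a = 2 + 2*a)
x(k, X) = 275 + k
((69336 - 1*(-99656)) + x(250, -439)) + K(-297, 124) = ((69336 - 1*(-99656)) + (275 + 250)) + (2 + 2*(-297)) = ((69336 + 99656) + 525) + (2 - 594) = (168992 + 525) - 592 = 169517 - 592 = 168925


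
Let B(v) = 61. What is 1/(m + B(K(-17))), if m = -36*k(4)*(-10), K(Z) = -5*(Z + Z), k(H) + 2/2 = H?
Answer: 1/1141 ≈ 0.00087642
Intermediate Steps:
k(H) = -1 + H
K(Z) = -10*Z
m = 1080 (m = -36*(-1 + 4)*(-10) = -36*3*(-10) = -108*(-10) = 1080)
1/(m + B(K(-17))) = 1/(1080 + 61) = 1/1141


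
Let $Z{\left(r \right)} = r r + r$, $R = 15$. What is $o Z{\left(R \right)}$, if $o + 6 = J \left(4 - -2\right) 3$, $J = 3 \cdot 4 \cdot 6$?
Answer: $309600$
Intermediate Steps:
$J = 72$ ($J = 12 \cdot 6 = 72$)
$Z{\left(r \right)} = r + r^{2}$ ($Z{\left(r \right)} = r^{2} + r = r + r^{2}$)
$o = 1290$ ($o = -6 + 72 \left(4 - -2\right) 3 = -6 + 72 \left(4 + 2\right) 3 = -6 + 72 \cdot 6 \cdot 3 = -6 + 432 \cdot 3 = -6 + 1296 = 1290$)
$o Z{\left(R \right)} = 1290 \cdot 15 \left(1 + 15\right) = 1290 \cdot 15 \cdot 16 = 1290 \cdot 240 = 309600$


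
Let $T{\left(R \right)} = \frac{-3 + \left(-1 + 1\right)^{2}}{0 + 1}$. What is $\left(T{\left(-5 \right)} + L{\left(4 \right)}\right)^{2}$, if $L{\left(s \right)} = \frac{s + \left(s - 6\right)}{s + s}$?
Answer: $\frac{121}{16} \approx 7.5625$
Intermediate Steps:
$L{\left(s \right)} = \frac{-6 + 2 s}{2 s}$ ($L{\left(s \right)} = \frac{s + \left(-6 + s\right)}{2 s} = \left(-6 + 2 s\right) \frac{1}{2 s} = \frac{-6 + 2 s}{2 s}$)
$T{\left(R \right)} = -3$ ($T{\left(R \right)} = \frac{-3 + 0^{2}}{1} = \left(-3 + 0\right) 1 = \left(-3\right) 1 = -3$)
$\left(T{\left(-5 \right)} + L{\left(4 \right)}\right)^{2} = \left(-3 + \frac{-3 + 4}{4}\right)^{2} = \left(-3 + \frac{1}{4} \cdot 1\right)^{2} = \left(-3 + \frac{1}{4}\right)^{2} = \left(- \frac{11}{4}\right)^{2} = \frac{121}{16}$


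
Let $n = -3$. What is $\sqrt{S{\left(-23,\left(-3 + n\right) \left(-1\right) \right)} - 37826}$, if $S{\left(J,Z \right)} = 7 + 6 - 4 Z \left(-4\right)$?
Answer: $i \sqrt{37243} \approx 192.98 i$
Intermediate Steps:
$S{\left(J,Z \right)} = 7 + 96 Z$ ($S{\left(J,Z \right)} = 7 + 6 \cdot 16 Z = 7 + 96 Z$)
$\sqrt{S{\left(-23,\left(-3 + n\right) \left(-1\right) \right)} - 37826} = \sqrt{\left(7 + 96 \left(-3 - 3\right) \left(-1\right)\right) - 37826} = \sqrt{\left(7 + 96 \left(\left(-6\right) \left(-1\right)\right)\right) - 37826} = \sqrt{\left(7 + 96 \cdot 6\right) - 37826} = \sqrt{\left(7 + 576\right) - 37826} = \sqrt{583 - 37826} = \sqrt{-37243} = i \sqrt{37243}$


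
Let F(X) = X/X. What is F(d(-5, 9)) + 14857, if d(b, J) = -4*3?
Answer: 14858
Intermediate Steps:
d(b, J) = -12
F(X) = 1
F(d(-5, 9)) + 14857 = 1 + 14857 = 14858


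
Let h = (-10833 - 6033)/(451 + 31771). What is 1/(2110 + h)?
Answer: 16111/33985777 ≈ 0.00047405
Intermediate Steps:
h = -8433/16111 (h = -16866/32222 = -16866*1/32222 = -8433/16111 ≈ -0.52343)
1/(2110 + h) = 1/(2110 - 8433/16111) = 1/(33985777/16111) = 16111/33985777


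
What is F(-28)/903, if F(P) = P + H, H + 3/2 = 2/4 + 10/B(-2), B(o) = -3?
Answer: -97/2709 ≈ -0.035807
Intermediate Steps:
H = -13/3 (H = -3/2 + (2/4 + 10/(-3)) = -3/2 + (2*(1/4) + 10*(-1/3)) = -3/2 + (1/2 - 10/3) = -3/2 - 17/6 = -13/3 ≈ -4.3333)
F(P) = -13/3 + P (F(P) = P - 13/3 = -13/3 + P)
F(-28)/903 = (-13/3 - 28)/903 = -97/3*1/903 = -97/2709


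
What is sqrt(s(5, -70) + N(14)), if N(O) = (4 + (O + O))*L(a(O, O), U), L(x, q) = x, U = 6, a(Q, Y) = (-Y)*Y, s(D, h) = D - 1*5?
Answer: 56*I*sqrt(2) ≈ 79.196*I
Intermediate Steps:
s(D, h) = -5 + D (s(D, h) = D - 5 = -5 + D)
a(Q, Y) = -Y**2
N(O) = -O**2*(4 + 2*O) (N(O) = (4 + (O + O))*(-O**2) = (4 + 2*O)*(-O**2) = -O**2*(4 + 2*O))
sqrt(s(5, -70) + N(14)) = sqrt((-5 + 5) + 2*14**2*(-2 - 1*14)) = sqrt(0 + 2*196*(-2 - 14)) = sqrt(0 + 2*196*(-16)) = sqrt(0 - 6272) = sqrt(-6272) = 56*I*sqrt(2)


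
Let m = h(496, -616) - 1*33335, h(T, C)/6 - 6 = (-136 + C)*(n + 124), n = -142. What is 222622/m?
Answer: 222622/47917 ≈ 4.6460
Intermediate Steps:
h(T, C) = 14724 - 108*C (h(T, C) = 36 + 6*((-136 + C)*(-142 + 124)) = 36 + 6*((-136 + C)*(-18)) = 36 + 6*(2448 - 18*C) = 36 + (14688 - 108*C) = 14724 - 108*C)
m = 47917 (m = (14724 - 108*(-616)) - 1*33335 = (14724 + 66528) - 33335 = 81252 - 33335 = 47917)
222622/m = 222622/47917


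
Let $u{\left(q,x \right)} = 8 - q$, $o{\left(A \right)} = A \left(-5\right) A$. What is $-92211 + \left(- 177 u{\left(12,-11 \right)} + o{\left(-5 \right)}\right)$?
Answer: $-91628$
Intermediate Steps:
$o{\left(A \right)} = - 5 A^{2}$ ($o{\left(A \right)} = - 5 A A = - 5 A^{2}$)
$-92211 + \left(- 177 u{\left(12,-11 \right)} + o{\left(-5 \right)}\right) = -92211 - \left(125 + 177 \left(8 - 12\right)\right) = -92211 - -583 = -92211 + \left(708 - 125\right) = -92211 + 583 = -91628$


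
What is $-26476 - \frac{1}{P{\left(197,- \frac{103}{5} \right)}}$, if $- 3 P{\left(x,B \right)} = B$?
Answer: $- \frac{2727043}{103} \approx -26476.0$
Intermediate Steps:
$P{\left(x,B \right)} = - \frac{B}{3}$
$-26476 - \frac{1}{P{\left(197,- \frac{103}{5} \right)}} = -26476 - \frac{1}{\left(- \frac{1}{3}\right) \left(- \frac{103}{5}\right)} = -26476 - \frac{1}{\frac{103}{15}} = -26476 - \frac{15}{103} = - \frac{2727043}{103}$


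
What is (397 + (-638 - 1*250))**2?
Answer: 241081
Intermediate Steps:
(397 + (-638 - 1*250))**2 = (397 + (-638 - 250))**2 = (397 - 888)**2 = (-491)**2 = 241081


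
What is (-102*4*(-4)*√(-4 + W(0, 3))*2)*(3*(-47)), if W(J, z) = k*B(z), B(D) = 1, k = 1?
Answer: -460224*I*√3 ≈ -7.9713e+5*I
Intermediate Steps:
W(J, z) = 1 (W(J, z) = 1*1 = 1)
(-102*4*(-4)*√(-4 + W(0, 3))*2)*(3*(-47)) = (-102*4*(-4)*√(-4 + 1)*2)*(3*(-47)) = -(-1632)*√(-3)*2*(-141) = -(-1632)*(I*√3)*2*(-141) = -(-1632)*2*I*√3*(-141) = -(-3264)*I*√3*(-141) = (3264*I*√3)*(-141) = -460224*I*√3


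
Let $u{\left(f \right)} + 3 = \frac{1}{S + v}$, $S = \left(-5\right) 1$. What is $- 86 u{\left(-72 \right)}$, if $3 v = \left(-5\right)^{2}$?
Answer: $\frac{1161}{5} \approx 232.2$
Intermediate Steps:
$S = -5$
$v = \frac{25}{3}$ ($v = \frac{\left(-5\right)^{2}}{3} = \frac{1}{3} \cdot 25 = \frac{25}{3} \approx 8.3333$)
$u{\left(f \right)} = - \frac{27}{10}$ ($u{\left(f \right)} = -3 + \frac{1}{-5 + \frac{25}{3}} = -3 + \frac{1}{\frac{10}{3}} = -3 + \frac{3}{10} = - \frac{27}{10}$)
$- 86 u{\left(-72 \right)} = \left(-86\right) \left(- \frac{27}{10}\right) = \frac{1161}{5}$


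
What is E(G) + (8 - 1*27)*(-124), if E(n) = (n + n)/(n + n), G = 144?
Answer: 2357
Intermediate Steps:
E(n) = 1 (E(n) = (2*n)/((2*n)) = (2*n)*(1/(2*n)) = 1)
E(G) + (8 - 1*27)*(-124) = 1 + (8 - 1*27)*(-124) = 1 + (8 - 27)*(-124) = 1 - 19*(-124) = 1 + 2356 = 2357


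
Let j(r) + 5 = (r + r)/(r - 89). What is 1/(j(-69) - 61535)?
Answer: -79/4861591 ≈ -1.6250e-5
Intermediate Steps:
j(r) = -5 + 2*r/(-89 + r) (j(r) = -5 + (r + r)/(r - 89) = -5 + (2*r)/(-89 + r) = -5 + 2*r/(-89 + r))
1/(j(-69) - 61535) = 1/((445 - 3*(-69))/(-89 - 69) - 61535) = 1/((445 + 207)/(-158) - 61535) = 1/(-1/158*652 - 61535) = 1/(-326/79 - 61535) = 1/(-4861591/79) = -79/4861591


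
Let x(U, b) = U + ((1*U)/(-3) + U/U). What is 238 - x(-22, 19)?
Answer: 755/3 ≈ 251.67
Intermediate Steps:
x(U, b) = 1 + 2*U/3 (x(U, b) = U + (U*(-⅓) + 1) = U + (-U/3 + 1) = U + (1 - U/3) = 1 + 2*U/3)
238 - x(-22, 19) = 238 - (1 + (⅔)*(-22)) = 238 - (1 - 44/3) = 238 - 1*(-41/3) = 238 + 41/3 = 755/3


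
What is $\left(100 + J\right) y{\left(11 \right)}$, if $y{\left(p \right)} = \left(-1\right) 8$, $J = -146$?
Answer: $368$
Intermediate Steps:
$y{\left(p \right)} = -8$
$\left(100 + J\right) y{\left(11 \right)} = \left(100 - 146\right) \left(-8\right) = \left(-46\right) \left(-8\right) = 368$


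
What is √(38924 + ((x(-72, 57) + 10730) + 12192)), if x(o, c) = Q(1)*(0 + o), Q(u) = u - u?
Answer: 17*√214 ≈ 248.69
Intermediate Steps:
Q(u) = 0
x(o, c) = 0 (x(o, c) = 0*(0 + o) = 0*o = 0)
√(38924 + ((x(-72, 57) + 10730) + 12192)) = √(38924 + ((0 + 10730) + 12192)) = √(38924 + (10730 + 12192)) = √(38924 + 22922) = √61846 = 17*√214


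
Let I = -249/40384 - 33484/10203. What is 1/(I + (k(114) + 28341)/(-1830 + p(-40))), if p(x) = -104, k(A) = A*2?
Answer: -398440699584/7195807501045 ≈ -0.055371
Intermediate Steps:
k(A) = 2*A
I = -1354758403/412037952 (I = -249*1/40384 - 33484*1/10203 = -249/40384 - 33484/10203 = -1354758403/412037952 ≈ -3.2879)
1/(I + (k(114) + 28341)/(-1830 + p(-40))) = 1/(-1354758403/412037952 + (2*114 + 28341)/(-1830 - 104)) = 1/(-1354758403/412037952 + (228 + 28341)/(-1934)) = 1/(-1354758403/412037952 + 28569*(-1/1934)) = 1/(-1354758403/412037952 - 28569/1934) = 1/(-7195807501045/398440699584) = -398440699584/7195807501045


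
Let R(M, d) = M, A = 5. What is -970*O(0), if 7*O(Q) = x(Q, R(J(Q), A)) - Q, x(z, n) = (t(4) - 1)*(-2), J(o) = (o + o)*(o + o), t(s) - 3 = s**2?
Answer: 34920/7 ≈ 4988.6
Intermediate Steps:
t(s) = 3 + s**2
J(o) = 4*o**2 (J(o) = (2*o)*(2*o) = 4*o**2)
x(z, n) = -36 (x(z, n) = ((3 + 4**2) - 1)*(-2) = ((3 + 16) - 1)*(-2) = (19 - 1)*(-2) = 18*(-2) = -36)
O(Q) = -36/7 - Q/7 (O(Q) = (-36 - Q)/7 = -36/7 - Q/7)
-970*O(0) = -970*(-36/7 - 1/7*0) = -970*(-36/7 + 0) = -970*(-36/7) = 34920/7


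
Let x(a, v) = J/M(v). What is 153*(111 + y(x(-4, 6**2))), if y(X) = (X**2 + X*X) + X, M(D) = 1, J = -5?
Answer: 23868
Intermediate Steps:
x(a, v) = -5 (x(a, v) = -5/1 = -5*1 = -5)
y(X) = X + 2*X**2 (y(X) = (X**2 + X**2) + X = 2*X**2 + X = X + 2*X**2)
153*(111 + y(x(-4, 6**2))) = 153*(111 - 5*(1 + 2*(-5))) = 153*(111 - 5*(1 - 10)) = 153*(111 - 5*(-9)) = 153*(111 + 45) = 153*156 = 23868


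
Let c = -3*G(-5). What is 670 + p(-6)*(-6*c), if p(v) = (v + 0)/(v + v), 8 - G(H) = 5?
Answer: 697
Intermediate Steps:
G(H) = 3 (G(H) = 8 - 1*5 = 8 - 5 = 3)
p(v) = ½ (p(v) = v/((2*v)) = v*(1/(2*v)) = ½)
c = -9 (c = -3*3 = -9)
670 + p(-6)*(-6*c) = 670 + (-6*(-9))/2 = 670 + (½)*54 = 670 + 27 = 697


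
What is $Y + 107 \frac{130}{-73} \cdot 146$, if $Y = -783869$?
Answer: $-811689$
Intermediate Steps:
$Y + 107 \frac{130}{-73} \cdot 146 = -783869 + 107 \frac{130}{-73} \cdot 146 = -783869 + 107 \cdot 130 \left(- \frac{1}{73}\right) 146 = -783869 + 107 \left(- \frac{130}{73}\right) 146 = -783869 - 27820 = -811689$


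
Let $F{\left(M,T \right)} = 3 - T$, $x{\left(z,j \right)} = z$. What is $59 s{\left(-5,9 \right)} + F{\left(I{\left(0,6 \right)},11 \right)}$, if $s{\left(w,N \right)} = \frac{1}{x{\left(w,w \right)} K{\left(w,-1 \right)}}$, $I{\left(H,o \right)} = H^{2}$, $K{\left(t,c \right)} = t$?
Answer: $- \frac{141}{25} \approx -5.64$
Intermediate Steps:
$s{\left(w,N \right)} = \frac{1}{w^{2}}$ ($s{\left(w,N \right)} = \frac{1}{w w} = \frac{1}{w^{2}}$)
$59 s{\left(-5,9 \right)} + F{\left(I{\left(0,6 \right)},11 \right)} = \frac{59}{25} + \left(3 - 11\right) = 59 \cdot \frac{1}{25} + \left(3 - 11\right) = \frac{59}{25} - 8 = - \frac{141}{25}$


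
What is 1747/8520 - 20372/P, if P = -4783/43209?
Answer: 7499770288861/40751160 ≈ 1.8404e+5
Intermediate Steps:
P = -4783/43209 (P = -4783*1/43209 = -4783/43209 ≈ -0.11069)
1747/8520 - 20372/P = 1747/8520 - 20372/(-4783/43209) = 1747*(1/8520) - 20372*(-43209/4783) = 1747/8520 + 880253748/4783 = 7499770288861/40751160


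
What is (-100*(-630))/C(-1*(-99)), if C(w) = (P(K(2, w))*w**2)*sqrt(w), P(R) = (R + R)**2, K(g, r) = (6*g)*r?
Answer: 875*sqrt(11)/25359734664 ≈ 1.1444e-7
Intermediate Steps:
K(g, r) = 6*g*r
P(R) = 4*R**2 (P(R) = (2*R)**2 = 4*R**2)
C(w) = 576*w**(9/2) (C(w) = ((4*(6*2*w)**2)*w**2)*sqrt(w) = ((4*(12*w)**2)*w**2)*sqrt(w) = ((4*(144*w**2))*w**2)*sqrt(w) = ((576*w**2)*w**2)*sqrt(w) = (576*w**4)*sqrt(w) = 576*w**(9/2))
(-100*(-630))/C(-1*(-99)) = (-100*(-630))/((576*(-1*(-99))**(9/2))) = 63000/((576*99**(9/2))) = 63000/((576*(288178803*sqrt(11)))) = 63000/((165990990528*sqrt(11))) = 63000*(sqrt(11)/1825900895808) = 875*sqrt(11)/25359734664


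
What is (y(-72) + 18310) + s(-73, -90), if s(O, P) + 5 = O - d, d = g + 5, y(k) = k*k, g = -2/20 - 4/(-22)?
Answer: 2575201/110 ≈ 23411.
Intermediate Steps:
g = 9/110 (g = -2*1/20 - 4*(-1/22) = -⅒ + 2/11 = 9/110 ≈ 0.081818)
y(k) = k²
d = 559/110 (d = 9/110 + 5 = 559/110 ≈ 5.0818)
s(O, P) = -1109/110 + O (s(O, P) = -5 + (O - 1*559/110) = -5 + (O - 559/110) = -5 + (-559/110 + O) = -1109/110 + O)
(y(-72) + 18310) + s(-73, -90) = ((-72)² + 18310) + (-1109/110 - 73) = (5184 + 18310) - 9139/110 = 23494 - 9139/110 = 2575201/110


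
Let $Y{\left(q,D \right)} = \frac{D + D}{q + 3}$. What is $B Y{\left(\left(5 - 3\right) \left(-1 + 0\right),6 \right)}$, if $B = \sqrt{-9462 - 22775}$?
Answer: $12 i \sqrt{32237} \approx 2154.6 i$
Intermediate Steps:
$Y{\left(q,D \right)} = \frac{2 D}{3 + q}$
$B = i \sqrt{32237}$ ($B = \sqrt{-32237} = i \sqrt{32237} \approx 179.55 i$)
$B Y{\left(\left(5 - 3\right) \left(-1 + 0\right),6 \right)} = i \sqrt{32237} \cdot 2 \cdot 6 \frac{1}{3 + \left(5 - 3\right) \left(-1 + 0\right)} = i \sqrt{32237} \cdot 2 \cdot 6 \frac{1}{3 + 2 \left(-1\right)} = i \sqrt{32237} \cdot 2 \cdot 6 \frac{1}{3 - 2} = i \sqrt{32237} \cdot 2 \cdot 6 \cdot 1^{-1} = i \sqrt{32237} \cdot 2 \cdot 6 \cdot 1 = i \sqrt{32237} \cdot 12 = 12 i \sqrt{32237}$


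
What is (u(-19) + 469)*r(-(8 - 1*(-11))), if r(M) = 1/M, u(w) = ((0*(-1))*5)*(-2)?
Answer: -469/19 ≈ -24.684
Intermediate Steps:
u(w) = 0 (u(w) = (0*5)*(-2) = 0*(-2) = 0)
(u(-19) + 469)*r(-(8 - 1*(-11))) = (0 + 469)/((-(8 - 1*(-11)))) = 469/((-(8 + 11))) = 469/((-1*19)) = 469/(-19) = 469*(-1/19) = -469/19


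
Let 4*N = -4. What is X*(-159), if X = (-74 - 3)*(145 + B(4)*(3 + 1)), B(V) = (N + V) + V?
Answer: 2118039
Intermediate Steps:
N = -1 (N = (¼)*(-4) = -1)
B(V) = -1 + 2*V (B(V) = (-1 + V) + V = -1 + 2*V)
X = -13321 (X = (-74 - 3)*(145 + (-1 + 2*4)*(3 + 1)) = -77*(145 + (-1 + 8)*4) = -77*(145 + 7*4) = -77*(145 + 28) = -77*173 = -13321)
X*(-159) = -13321*(-159) = 2118039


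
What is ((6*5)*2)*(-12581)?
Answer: -754860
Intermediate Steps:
((6*5)*2)*(-12581) = (30*2)*(-12581) = 60*(-12581) = -754860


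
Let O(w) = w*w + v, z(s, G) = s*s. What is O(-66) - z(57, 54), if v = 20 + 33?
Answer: 1160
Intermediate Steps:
v = 53
z(s, G) = s²
O(w) = 53 + w² (O(w) = w*w + 53 = w² + 53 = 53 + w²)
O(-66) - z(57, 54) = (53 + (-66)²) - 1*57² = (53 + 4356) - 1*3249 = 4409 - 3249 = 1160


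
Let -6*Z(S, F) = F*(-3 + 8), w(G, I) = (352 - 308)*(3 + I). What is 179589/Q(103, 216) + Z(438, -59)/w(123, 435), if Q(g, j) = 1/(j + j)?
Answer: 8971013627431/115632 ≈ 7.7582e+7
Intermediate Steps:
w(G, I) = 132 + 44*I (w(G, I) = 44*(3 + I) = 132 + 44*I)
Z(S, F) = -5*F/6 (Z(S, F) = -F*(-3 + 8)/6 = -F*5/6 = -5*F/6)
Q(g, j) = 1/(2*j)
179589/Q(103, 216) + Z(438, -59)/w(123, 435) = 179589/(((1/2)/216)) + (-5/6*(-59))/(132 + 44*435) = 179589/(((1/2)*(1/216))) + 295/(6*(132 + 19140)) = 179589/(1/432) + (295/6)/19272 = 179589*432 + (295/6)*(1/19272) = 77582448 + 295/115632 = 8971013627431/115632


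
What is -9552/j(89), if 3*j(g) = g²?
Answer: -28656/7921 ≈ -3.6177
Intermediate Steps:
j(g) = g²/3
-9552/j(89) = -9552/((⅓)*89²) = -9552/((⅓)*7921) = -9552/7921/3 = -9552*3/7921 = -28656/7921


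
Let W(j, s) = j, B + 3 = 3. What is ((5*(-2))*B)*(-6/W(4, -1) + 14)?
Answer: 0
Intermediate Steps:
B = 0 (B = -3 + 3 = 0)
((5*(-2))*B)*(-6/W(4, -1) + 14) = ((5*(-2))*0)*(-6/4 + 14) = (-10*0)*(-6*1/4 + 14) = 0*(-3/2 + 14) = 0*(25/2) = 0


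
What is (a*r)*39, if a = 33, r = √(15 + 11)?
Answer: 1287*√26 ≈ 6562.4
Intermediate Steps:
r = √26 ≈ 5.0990
(a*r)*39 = (33*√26)*39 = 1287*√26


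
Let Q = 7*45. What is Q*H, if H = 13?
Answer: 4095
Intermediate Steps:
Q = 315
Q*H = 315*13 = 4095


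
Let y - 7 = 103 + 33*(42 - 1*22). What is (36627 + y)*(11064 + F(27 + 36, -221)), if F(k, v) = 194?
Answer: 421015426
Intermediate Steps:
y = 770 (y = 7 + (103 + 33*(42 - 1*22)) = 7 + (103 + 33*(42 - 22)) = 7 + (103 + 33*20) = 7 + (103 + 660) = 7 + 763 = 770)
(36627 + y)*(11064 + F(27 + 36, -221)) = (36627 + 770)*(11064 + 194) = 37397*11258 = 421015426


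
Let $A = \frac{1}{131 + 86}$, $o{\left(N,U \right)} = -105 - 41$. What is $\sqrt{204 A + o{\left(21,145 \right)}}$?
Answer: $\frac{i \sqrt{6830726}}{217} \approx 12.044 i$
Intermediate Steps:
$o{\left(N,U \right)} = -146$ ($o{\left(N,U \right)} = -105 - 41 = -146$)
$A = \frac{1}{217} \approx 0.0046083$
$\sqrt{204 A + o{\left(21,145 \right)}} = \sqrt{204 \cdot \frac{1}{217} - 146} = \sqrt{\frac{204}{217} - 146} = \sqrt{- \frac{31478}{217}} = \frac{i \sqrt{6830726}}{217}$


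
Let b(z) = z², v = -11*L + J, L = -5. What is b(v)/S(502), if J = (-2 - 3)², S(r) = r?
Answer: 3200/251 ≈ 12.749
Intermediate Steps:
J = 25 (J = (-5)² = 25)
v = 80 (v = -11*(-5) + 25 = 55 + 25 = 80)
b(v)/S(502) = 80²/502 = 6400*(1/502) = 3200/251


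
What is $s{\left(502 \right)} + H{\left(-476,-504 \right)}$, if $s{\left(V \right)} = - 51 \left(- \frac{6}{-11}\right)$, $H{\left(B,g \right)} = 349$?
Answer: $\frac{3533}{11} \approx 321.18$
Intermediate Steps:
$s{\left(V \right)} = - \frac{306}{11}$ ($s{\left(V \right)} = - 51 \left(\left(-6\right) \left(- \frac{1}{11}\right)\right) = \left(-51\right) \frac{6}{11} = - \frac{306}{11}$)
$s{\left(502 \right)} + H{\left(-476,-504 \right)} = - \frac{306}{11} + 349 = \frac{3533}{11}$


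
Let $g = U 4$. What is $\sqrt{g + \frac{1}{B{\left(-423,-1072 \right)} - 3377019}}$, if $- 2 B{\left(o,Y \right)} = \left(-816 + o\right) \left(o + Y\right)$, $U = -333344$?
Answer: $\frac{i \sqrt{98762013394848781710}}{8606343} \approx 1154.7 i$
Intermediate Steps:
$B{\left(o,Y \right)} = - \frac{\left(-816 + o\right) \left(Y + o\right)}{2}$ ($B{\left(o,Y \right)} = - \frac{\left(-816 + o\right) \left(o + Y\right)}{2} = - \frac{\left(-816 + o\right) \left(Y + o\right)}{2}$)
$g = -1333376$ ($g = \left(-333344\right) 4 = -1333376$)
$\sqrt{g + \frac{1}{B{\left(-423,-1072 \right)} - 3377019}} = \sqrt{-1333376 + \frac{1}{\left(408 \left(-1072\right) + 408 \left(-423\right) - \frac{\left(-423\right)^{2}}{2} - \left(-536\right) \left(-423\right)\right) - 3377019}} = \sqrt{-1333376 + \frac{1}{\left(-437376 - 172584 - \frac{178929}{2} - 226728\right) - 3377019}} = \sqrt{-1333376 + \frac{1}{- \frac{1852305}{2} - 3377019}} = \sqrt{-1333376 + \frac{1}{- \frac{8606343}{2}}} = \sqrt{-1333376 - \frac{2}{8606343}} = \sqrt{- \frac{11475491203970}{8606343}} = \frac{i \sqrt{98762013394848781710}}{8606343}$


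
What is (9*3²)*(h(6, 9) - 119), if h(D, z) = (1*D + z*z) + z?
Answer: -1863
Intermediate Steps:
h(D, z) = D + z + z² (h(D, z) = (D + z²) + z = D + z + z²)
(9*3²)*(h(6, 9) - 119) = (9*3²)*((6 + 9 + 9²) - 119) = (9*9)*((6 + 9 + 81) - 119) = 81*(96 - 119) = 81*(-23) = -1863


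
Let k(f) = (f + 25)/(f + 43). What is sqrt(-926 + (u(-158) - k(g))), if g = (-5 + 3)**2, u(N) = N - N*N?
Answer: I*sqrt(57541395)/47 ≈ 161.4*I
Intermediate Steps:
u(N) = N - N**2
g = 4 (g = (-2)**2 = 4)
k(f) = (25 + f)/(43 + f)
sqrt(-926 + (u(-158) - k(g))) = sqrt(-926 + (-158*(1 - 1*(-158)) - (25 + 4)/(43 + 4))) = sqrt(-926 + (-158*(1 + 158) - 29/47)) = sqrt(-926 + (-158*159 - 29/47)) = sqrt(-926 + (-25122 - 1*29/47)) = sqrt(-926 + (-25122 - 29/47)) = sqrt(-926 - 1180763/47) = sqrt(-1224285/47) = I*sqrt(57541395)/47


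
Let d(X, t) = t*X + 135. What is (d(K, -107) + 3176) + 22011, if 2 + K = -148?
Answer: 41372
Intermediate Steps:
K = -150 (K = -2 - 148 = -150)
d(X, t) = 135 + X*t (d(X, t) = X*t + 135 = 135 + X*t)
(d(K, -107) + 3176) + 22011 = ((135 - 150*(-107)) + 3176) + 22011 = ((135 + 16050) + 3176) + 22011 = (16185 + 3176) + 22011 = 19361 + 22011 = 41372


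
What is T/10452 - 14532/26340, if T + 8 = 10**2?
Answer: -3113858/5735535 ≈ -0.54291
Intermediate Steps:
T = 92 (T = -8 + 10**2 = -8 + 100 = 92)
T/10452 - 14532/26340 = 92/10452 - 14532/26340 = 92*(1/10452) - 14532*1/26340 = 23/2613 - 1211/2195 = -3113858/5735535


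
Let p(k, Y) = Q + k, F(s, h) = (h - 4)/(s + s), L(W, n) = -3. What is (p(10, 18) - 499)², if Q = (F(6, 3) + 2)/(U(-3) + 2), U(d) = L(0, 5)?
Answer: 34703881/144 ≈ 2.4100e+5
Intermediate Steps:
U(d) = -3
F(s, h) = (-4 + h)/(2*s) (F(s, h) = (-4 + h)/((2*s)) = (-4 + h)*(1/(2*s)) = (-4 + h)/(2*s))
Q = -23/12 (Q = ((½)*(-4 + 3)/6 + 2)/(-3 + 2) = ((½)*(⅙)*(-1) + 2)/(-1) = (-1/12 + 2)*(-1) = (23/12)*(-1) = -23/12 ≈ -1.9167)
p(k, Y) = -23/12 + k
(p(10, 18) - 499)² = ((-23/12 + 10) - 499)² = (97/12 - 499)² = (-5891/12)² = 34703881/144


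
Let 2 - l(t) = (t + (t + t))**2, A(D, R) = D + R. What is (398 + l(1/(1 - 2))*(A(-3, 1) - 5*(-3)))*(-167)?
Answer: -51269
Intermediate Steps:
l(t) = 2 - 9*t**2 (l(t) = 2 - (t + (t + t))**2 = 2 - (t + 2*t)**2 = 2 - (3*t)**2 = 2 - 9*t**2)
(398 + l(1/(1 - 2))*(A(-3, 1) - 5*(-3)))*(-167) = (398 + (2 - 9/(1 - 2)**2)*((-3 + 1) - 5*(-3)))*(-167) = (398 + (2 - 9*(1/(-1))**2)*(-2 + 15))*(-167) = (398 + (2 - 9*(-1)**2)*13)*(-167) = (398 + (2 - 9*1)*13)*(-167) = (398 + (2 - 9)*13)*(-167) = (398 - 7*13)*(-167) = (398 - 91)*(-167) = 307*(-167) = -51269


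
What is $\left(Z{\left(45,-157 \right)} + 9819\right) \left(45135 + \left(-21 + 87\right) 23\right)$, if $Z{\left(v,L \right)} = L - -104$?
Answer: $455613198$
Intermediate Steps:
$Z{\left(v,L \right)} = 104 + L$ ($Z{\left(v,L \right)} = L + 104 = 104 + L$)
$\left(Z{\left(45,-157 \right)} + 9819\right) \left(45135 + \left(-21 + 87\right) 23\right) = \left(\left(104 - 157\right) + 9819\right) \left(45135 + \left(-21 + 87\right) 23\right) = \left(-53 + 9819\right) \left(45135 + 66 \cdot 23\right) = 9766 \left(45135 + 1518\right) = 9766 \cdot 46653 = 455613198$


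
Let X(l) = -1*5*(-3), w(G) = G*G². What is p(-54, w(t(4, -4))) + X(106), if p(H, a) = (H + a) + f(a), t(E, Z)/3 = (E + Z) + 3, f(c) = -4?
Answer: 686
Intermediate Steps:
t(E, Z) = 9 + 3*E + 3*Z (t(E, Z) = 3*((E + Z) + 3) = 3*(3 + E + Z) = 9 + 3*E + 3*Z)
w(G) = G³
p(H, a) = -4 + H + a (p(H, a) = (H + a) - 4 = -4 + H + a)
X(l) = 15 (X(l) = -5*(-3) = 15)
p(-54, w(t(4, -4))) + X(106) = (-4 - 54 + (9 + 3*4 + 3*(-4))³) + 15 = (-4 - 54 + (9 + 12 - 12)³) + 15 = (-4 - 54 + 9³) + 15 = (-4 - 54 + 729) + 15 = 671 + 15 = 686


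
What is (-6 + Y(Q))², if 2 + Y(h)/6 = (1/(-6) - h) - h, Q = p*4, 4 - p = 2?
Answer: 13225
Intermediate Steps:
p = 2 (p = 4 - 1*2 = 4 - 2 = 2)
Q = 8 (Q = 2*4 = 8)
Y(h) = -13 - 12*h (Y(h) = -12 + 6*((1/(-6) - h) - h) = -12 + 6*((-⅙ - h) - h) = -12 + 6*(-⅙ - 2*h) = -12 + (-1 - 12*h) = -13 - 12*h)
(-6 + Y(Q))² = (-6 + (-13 - 12*8))² = (-6 + (-13 - 96))² = (-6 - 109)² = (-115)² = 13225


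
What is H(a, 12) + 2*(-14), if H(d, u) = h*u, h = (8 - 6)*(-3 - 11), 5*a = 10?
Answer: -364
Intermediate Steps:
a = 2 (a = (⅕)*10 = 2)
h = -28 (h = 2*(-14) = -28)
H(d, u) = -28*u
H(a, 12) + 2*(-14) = -28*12 + 2*(-14) = -336 - 28 = -364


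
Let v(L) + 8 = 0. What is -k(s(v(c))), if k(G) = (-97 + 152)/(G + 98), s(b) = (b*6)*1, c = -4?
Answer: -11/10 ≈ -1.1000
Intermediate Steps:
v(L) = -8 (v(L) = -8 + 0 = -8)
s(b) = 6*b (s(b) = (6*b)*1 = 6*b)
k(G) = 55/(98 + G)
-k(s(v(c))) = -55/(98 + 6*(-8)) = -55/(98 - 48) = -55/50 = -1*11/10 = -11/10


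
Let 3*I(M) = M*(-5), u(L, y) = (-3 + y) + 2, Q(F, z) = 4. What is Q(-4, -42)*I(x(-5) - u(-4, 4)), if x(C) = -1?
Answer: 80/3 ≈ 26.667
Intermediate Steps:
u(L, y) = -1 + y
I(M) = -5*M/3 (I(M) = (M*(-5))/3 = (-5*M)/3 = -5*M/3)
Q(-4, -42)*I(x(-5) - u(-4, 4)) = 4*(-5*(-1 - (-1 + 4))/3) = 4*(-5*(-1 - 1*3)/3) = 4*(-5*(-1 - 3)/3) = 4*(-5/3*(-4)) = 4*(20/3) = 80/3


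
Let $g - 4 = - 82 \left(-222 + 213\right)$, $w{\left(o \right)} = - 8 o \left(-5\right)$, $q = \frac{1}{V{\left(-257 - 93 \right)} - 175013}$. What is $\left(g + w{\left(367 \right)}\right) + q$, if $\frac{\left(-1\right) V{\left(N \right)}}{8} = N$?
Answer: $\frac{2655868885}{172213} \approx 15422.0$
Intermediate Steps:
$V{\left(N \right)} = - 8 N$
$q = - \frac{1}{172213}$ ($q = \frac{1}{- 8 \left(-257 - 93\right) - 175013} = \frac{1}{\left(-8\right) \left(-350\right) - 175013} = \frac{1}{2800 - 175013} = \frac{1}{-172213} = - \frac{1}{172213} \approx -5.8068 \cdot 10^{-6}$)
$w{\left(o \right)} = 40 o$
$g = 742$ ($g = 4 - 82 \left(-222 + 213\right) = 4 - -738 = 4 + 738 = 742$)
$\left(g + w{\left(367 \right)}\right) + q = \left(742 + 40 \cdot 367\right) - \frac{1}{172213} = \left(742 + 14680\right) - \frac{1}{172213} = 15422 - \frac{1}{172213} = \frac{2655868885}{172213}$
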